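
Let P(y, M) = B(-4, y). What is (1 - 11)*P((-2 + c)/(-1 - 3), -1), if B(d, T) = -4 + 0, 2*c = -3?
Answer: 40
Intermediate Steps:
c = -3/2 (c = (½)*(-3) = -3/2 ≈ -1.5000)
B(d, T) = -4
P(y, M) = -4
(1 - 11)*P((-2 + c)/(-1 - 3), -1) = (1 - 11)*(-4) = -10*(-4) = 40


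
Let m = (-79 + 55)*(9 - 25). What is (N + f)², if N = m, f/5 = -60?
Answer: 7056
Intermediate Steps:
f = -300 (f = 5*(-60) = -300)
m = 384 (m = -24*(-16) = 384)
N = 384
(N + f)² = (384 - 300)² = 84² = 7056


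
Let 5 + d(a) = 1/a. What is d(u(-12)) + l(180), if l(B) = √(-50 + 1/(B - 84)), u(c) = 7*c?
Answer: -421/84 + I*√28794/24 ≈ -5.0119 + 7.0703*I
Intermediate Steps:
l(B) = √(-50 + 1/(-84 + B))
d(a) = -5 + 1/a
d(u(-12)) + l(180) = (-5 + 1/(7*(-12))) + √((4201 - 50*180)/(-84 + 180)) = (-5 + 1/(-84)) + √((4201 - 9000)/96) = (-5 - 1/84) + √((1/96)*(-4799)) = -421/84 + √(-4799/96) = -421/84 + I*√28794/24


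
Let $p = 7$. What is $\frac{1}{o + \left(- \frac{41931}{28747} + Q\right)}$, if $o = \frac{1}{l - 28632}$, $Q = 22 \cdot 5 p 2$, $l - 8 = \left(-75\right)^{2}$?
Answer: $\frac{661152253}{1017210069804} \approx 0.00064997$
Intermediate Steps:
$l = 5633$ ($l = 8 + \left(-75\right)^{2} = 8 + 5625 = 5633$)
$Q = 1540$ ($Q = 22 \cdot 5 \cdot 7 \cdot 2 = 110 \cdot 14 = 1540$)
$o = - \frac{1}{22999}$ ($o = \frac{1}{5633 - 28632} = \frac{1}{-22999} = - \frac{1}{22999} \approx -4.348 \cdot 10^{-5}$)
$\frac{1}{o + \left(- \frac{41931}{28747} + Q\right)} = \frac{1}{- \frac{1}{22999} + \left(- \frac{41931}{28747} + 1540\right)} = \frac{1}{- \frac{1}{22999} + \frac{44228449}{28747}} = \frac{1}{\frac{1017210069804}{661152253}} = \frac{661152253}{1017210069804}$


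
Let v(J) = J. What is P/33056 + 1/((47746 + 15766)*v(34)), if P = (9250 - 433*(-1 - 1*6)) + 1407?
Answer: 923687805/2230668464 ≈ 0.41409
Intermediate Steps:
P = 13688 (P = (9250 - 433*(-1 - 6)) + 1407 = (9250 - 433*(-7)) + 1407 = (9250 + 3031) + 1407 = 12281 + 1407 = 13688)
P/33056 + 1/((47746 + 15766)*v(34)) = 13688/33056 + 1/((47746 + 15766)*34) = 13688*(1/33056) + (1/34)/63512 = 1711/4132 + (1/63512)*(1/34) = 1711/4132 + 1/2159408 = 923687805/2230668464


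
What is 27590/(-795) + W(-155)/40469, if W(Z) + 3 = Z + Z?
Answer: -223357709/6434571 ≈ -34.712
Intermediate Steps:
W(Z) = -3 + 2*Z (W(Z) = -3 + (Z + Z) = -3 + 2*Z)
27590/(-795) + W(-155)/40469 = 27590/(-795) + (-3 + 2*(-155))/40469 = 27590*(-1/795) + (-3 - 310)*(1/40469) = -5518/159 - 313*1/40469 = -5518/159 - 313/40469 = -223357709/6434571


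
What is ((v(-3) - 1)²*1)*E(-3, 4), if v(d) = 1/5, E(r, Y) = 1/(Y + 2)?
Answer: 8/75 ≈ 0.10667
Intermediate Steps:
E(r, Y) = 1/(2 + Y)
v(d) = ⅕
((v(-3) - 1)²*1)*E(-3, 4) = ((⅕ - 1)²*1)/(2 + 4) = ((-⅘)²*1)/6 = ((16/25)*1)*(⅙) = (16/25)*(⅙) = 8/75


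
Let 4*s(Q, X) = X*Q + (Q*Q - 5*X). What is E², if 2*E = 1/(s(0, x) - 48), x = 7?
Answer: 4/51529 ≈ 7.7626e-5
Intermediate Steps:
s(Q, X) = -5*X/4 + Q²/4 + Q*X/4 (s(Q, X) = (X*Q + (Q*Q - 5*X))/4 = (Q*X + (Q² - 5*X))/4 = (Q² - 5*X + Q*X)/4 = -5*X/4 + Q²/4 + Q*X/4)
E = -2/227 (E = 1/(2*((-5/4*7 + (¼)*0² + (¼)*0*7) - 48)) = 1/(2*((-35/4 + (¼)*0 + 0) - 48)) = 1/(2*((-35/4 + 0 + 0) - 48)) = 1/(2*(-35/4 - 48)) = 1/(2*(-227/4)) = (½)*(-4/227) = -2/227 ≈ -0.0088106)
E² = (-2/227)² = 4/51529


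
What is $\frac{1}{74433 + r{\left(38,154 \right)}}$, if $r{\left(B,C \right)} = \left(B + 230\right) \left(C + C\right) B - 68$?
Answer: $\frac{1}{3211037} \approx 3.1143 \cdot 10^{-7}$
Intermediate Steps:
$r{\left(B,C \right)} = -68 + 2 B C \left(230 + B\right)$ ($r{\left(B,C \right)} = \left(230 + B\right) 2 C B - 68 = 2 C \left(230 + B\right) B - 68 = 2 B C \left(230 + B\right) - 68 = -68 + 2 B C \left(230 + B\right)$)
$\frac{1}{74433 + r{\left(38,154 \right)}} = \frac{1}{74433 + \left(-68 + 2 \cdot 154 \cdot 38^{2} + 460 \cdot 38 \cdot 154\right)} = \frac{1}{74433 + \left(-68 + 2 \cdot 154 \cdot 1444 + 2691920\right)} = \frac{1}{74433 + \left(-68 + 444752 + 2691920\right)} = \frac{1}{74433 + 3136604} = \frac{1}{3211037}$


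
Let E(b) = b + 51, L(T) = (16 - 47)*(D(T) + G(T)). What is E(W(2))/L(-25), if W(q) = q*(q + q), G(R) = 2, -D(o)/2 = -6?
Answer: -59/434 ≈ -0.13594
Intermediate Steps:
D(o) = 12 (D(o) = -2*(-6) = 12)
W(q) = 2*q² (W(q) = q*(2*q) = 2*q²)
L(T) = -434 (L(T) = (16 - 47)*(12 + 2) = -31*14 = -434)
E(b) = 51 + b
E(W(2))/L(-25) = (51 + 2*2²)/(-434) = (51 + 2*4)*(-1/434) = (51 + 8)*(-1/434) = 59*(-1/434) = -59/434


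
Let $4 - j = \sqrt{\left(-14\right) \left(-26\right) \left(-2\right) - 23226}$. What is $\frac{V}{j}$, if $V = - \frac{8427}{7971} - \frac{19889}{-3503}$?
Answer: $\frac{86010292}{111550039935} + \frac{21502573 i \sqrt{23954}}{111550039935} \approx 0.00077105 + 0.029834 i$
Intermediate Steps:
$j = 4 - i \sqrt{23954}$ ($j = 4 - \sqrt{\left(-14\right) \left(-26\right) \left(-2\right) - 23226} = 4 - \sqrt{364 \left(-2\right) - 23226} = 4 - \sqrt{-728 - 23226} = 4 - \sqrt{-23954} = 4 - i \sqrt{23954} \approx 4.0 - 154.77 i$)
$V = \frac{43005146}{9307471}$ ($V = \left(-8427\right) \frac{1}{7971} - - \frac{19889}{3503} = - \frac{2809}{2657} + \frac{19889}{3503} = \frac{43005146}{9307471} \approx 4.6205$)
$\frac{V}{j} = \frac{43005146}{9307471 \left(4 - i \sqrt{23954}\right)}$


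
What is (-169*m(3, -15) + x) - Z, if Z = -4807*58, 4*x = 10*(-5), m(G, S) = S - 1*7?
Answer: 565023/2 ≈ 2.8251e+5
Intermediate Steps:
m(G, S) = -7 + S (m(G, S) = S - 7 = -7 + S)
x = -25/2 (x = (10*(-5))/4 = (¼)*(-50) = -25/2 ≈ -12.500)
Z = -278806
(-169*m(3, -15) + x) - Z = (-169*(-7 - 15) - 25/2) - 1*(-278806) = (-169*(-22) - 25/2) + 278806 = (3718 - 25/2) + 278806 = 7411/2 + 278806 = 565023/2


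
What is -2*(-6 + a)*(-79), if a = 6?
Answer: 0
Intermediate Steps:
-2*(-6 + a)*(-79) = -2*(-6 + 6)*(-79) = -2*0*(-79) = 0*(-79) = 0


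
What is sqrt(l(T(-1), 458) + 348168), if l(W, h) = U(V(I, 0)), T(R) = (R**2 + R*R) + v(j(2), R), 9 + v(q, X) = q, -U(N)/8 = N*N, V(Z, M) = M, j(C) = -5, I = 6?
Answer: 2*sqrt(87042) ≈ 590.06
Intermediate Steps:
U(N) = -8*N**2 (U(N) = -8*N*N = -8*N**2)
v(q, X) = -9 + q
T(R) = -14 + 2*R**2 (T(R) = (R**2 + R*R) + (-9 - 5) = (R**2 + R**2) - 14 = 2*R**2 - 14 = -14 + 2*R**2)
l(W, h) = 0 (l(W, h) = -8*0**2 = -8*0 = 0)
sqrt(l(T(-1), 458) + 348168) = sqrt(0 + 348168) = sqrt(348168) = 2*sqrt(87042)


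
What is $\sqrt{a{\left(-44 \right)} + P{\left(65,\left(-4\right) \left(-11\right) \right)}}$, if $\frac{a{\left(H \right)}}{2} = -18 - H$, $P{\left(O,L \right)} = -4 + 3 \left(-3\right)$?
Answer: $\sqrt{39} \approx 6.245$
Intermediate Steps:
$P{\left(O,L \right)} = -13$ ($P{\left(O,L \right)} = -4 - 9 = -13$)
$a{\left(H \right)} = -36 - 2 H$ ($a{\left(H \right)} = 2 \left(-18 - H\right) = -36 - 2 H$)
$\sqrt{a{\left(-44 \right)} + P{\left(65,\left(-4\right) \left(-11\right) \right)}} = \sqrt{\left(-36 - -88\right) - 13} = \sqrt{\left(-36 + 88\right) - 13} = \sqrt{52 - 13} = \sqrt{39}$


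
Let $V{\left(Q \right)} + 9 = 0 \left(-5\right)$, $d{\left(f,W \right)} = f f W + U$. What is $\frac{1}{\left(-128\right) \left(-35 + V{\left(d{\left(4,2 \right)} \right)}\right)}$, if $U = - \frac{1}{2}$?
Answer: $\frac{1}{5632} \approx 0.00017756$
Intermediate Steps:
$U = - \frac{1}{2} \approx -0.5$
$d{\left(f,W \right)} = - \frac{1}{2} + W f^{2}$ ($d{\left(f,W \right)} = f f W - \frac{1}{2} = f^{2} W - \frac{1}{2} = W f^{2} - \frac{1}{2} = - \frac{1}{2} + W f^{2}$)
$V{\left(Q \right)} = -9$ ($V{\left(Q \right)} = -9 + 0 \left(-5\right) = -9 + 0 = -9$)
$\frac{1}{\left(-128\right) \left(-35 + V{\left(d{\left(4,2 \right)} \right)}\right)} = \frac{1}{\left(-128\right) \left(-35 - 9\right)} = \frac{1}{\left(-128\right) \left(-44\right)} = \frac{1}{5632}$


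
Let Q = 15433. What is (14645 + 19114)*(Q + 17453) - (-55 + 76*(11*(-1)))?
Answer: 1110199365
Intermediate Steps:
(14645 + 19114)*(Q + 17453) - (-55 + 76*(11*(-1))) = (14645 + 19114)*(15433 + 17453) - (-55 + 76*(11*(-1))) = 33759*32886 - (-55 + 76*(-11)) = 1110198474 - (-55 - 836) = 1110198474 - 1*(-891) = 1110198474 + 891 = 1110199365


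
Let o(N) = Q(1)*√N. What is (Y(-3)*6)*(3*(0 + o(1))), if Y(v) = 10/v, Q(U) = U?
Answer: -60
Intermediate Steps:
o(N) = √N (o(N) = 1*√N = √N)
(Y(-3)*6)*(3*(0 + o(1))) = ((10/(-3))*6)*(3*(0 + √1)) = ((10*(-⅓))*6)*(3*(0 + 1)) = (-10/3*6)*(3*1) = -20*3 = -60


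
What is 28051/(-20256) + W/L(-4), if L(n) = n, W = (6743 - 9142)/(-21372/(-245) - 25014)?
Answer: -29047579213/20617427808 ≈ -1.4089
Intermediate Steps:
W = 587755/6107058 (W = -2399/(-21372*(-1/245) - 25014) = -2399/(21372/245 - 25014) = -2399/(-6107058/245) = -2399*(-245/6107058) = 587755/6107058 ≈ 0.096242)
28051/(-20256) + W/L(-4) = 28051/(-20256) + (587755/6107058)/(-4) = 28051*(-1/20256) + (587755/6107058)*(-1/4) = -28051/20256 - 587755/24428232 = -29047579213/20617427808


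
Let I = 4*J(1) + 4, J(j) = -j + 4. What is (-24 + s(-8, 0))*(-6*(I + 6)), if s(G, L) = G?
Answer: 4224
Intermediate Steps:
J(j) = 4 - j
I = 16 (I = 4*(4 - 1*1) + 4 = 4*(4 - 1) + 4 = 4*3 + 4 = 12 + 4 = 16)
(-24 + s(-8, 0))*(-6*(I + 6)) = (-24 - 8)*(-6*(16 + 6)) = -(-192)*22 = -32*(-132) = 4224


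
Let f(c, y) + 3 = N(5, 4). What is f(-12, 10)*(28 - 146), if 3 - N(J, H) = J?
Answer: 590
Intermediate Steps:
N(J, H) = 3 - J
f(c, y) = -5 (f(c, y) = -3 + (3 - 1*5) = -3 + (3 - 5) = -3 - 2 = -5)
f(-12, 10)*(28 - 146) = -5*(28 - 146) = -5*(-118) = 590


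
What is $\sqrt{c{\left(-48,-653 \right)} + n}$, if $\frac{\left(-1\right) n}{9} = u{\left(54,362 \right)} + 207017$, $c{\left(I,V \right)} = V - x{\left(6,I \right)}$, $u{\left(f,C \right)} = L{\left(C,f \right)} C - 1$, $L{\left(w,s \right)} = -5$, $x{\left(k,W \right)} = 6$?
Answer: $i \sqrt{1847513} \approx 1359.2 i$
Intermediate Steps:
$u{\left(f,C \right)} = -1 - 5 C$ ($u{\left(f,C \right)} = - 5 C - 1 = -1 - 5 C$)
$c{\left(I,V \right)} = -6 + V$ ($c{\left(I,V \right)} = V - 6 = -6 + V$)
$n = -1846854$ ($n = - 9 \left(\left(-1 - 1810\right) + 207017\right) = - 9 \left(-1811 + 207017\right) = \left(-9\right) 205206 = -1846854$)
$\sqrt{c{\left(-48,-653 \right)} + n} = \sqrt{\left(-6 - 653\right) - 1846854} = \sqrt{-659 - 1846854} = \sqrt{-1847513} = i \sqrt{1847513}$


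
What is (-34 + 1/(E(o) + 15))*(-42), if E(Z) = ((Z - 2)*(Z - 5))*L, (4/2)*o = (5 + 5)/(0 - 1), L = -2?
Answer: 178542/125 ≈ 1428.3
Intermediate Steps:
o = -5 (o = ((5 + 5)/(0 - 1))/2 = (10/(-1))/2 = (10*(-1))/2 = (1/2)*(-10) = -5)
E(Z) = -2*(-5 + Z)*(-2 + Z) (E(Z) = ((Z - 2)*(Z - 5))*(-2) = ((-2 + Z)*(-5 + Z))*(-2) = ((-5 + Z)*(-2 + Z))*(-2) = -2*(-5 + Z)*(-2 + Z))
(-34 + 1/(E(o) + 15))*(-42) = (-34 + 1/((-20 - 2*(-5)**2 + 14*(-5)) + 15))*(-42) = (-34 + 1/((-20 - 2*25 - 70) + 15))*(-42) = (-34 + 1/((-20 - 50 - 70) + 15))*(-42) = (-34 + 1/(-140 + 15))*(-42) = (-34 + 1/(-125))*(-42) = (-34 - 1/125)*(-42) = -4251/125*(-42) = 178542/125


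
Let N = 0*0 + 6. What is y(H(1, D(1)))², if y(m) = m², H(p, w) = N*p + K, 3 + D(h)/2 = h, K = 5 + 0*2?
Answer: 14641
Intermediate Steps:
K = 5 (K = 5 + 0 = 5)
N = 6 (N = 0 + 6 = 6)
D(h) = -6 + 2*h
H(p, w) = 5 + 6*p (H(p, w) = 6*p + 5 = 5 + 6*p)
y(H(1, D(1)))² = ((5 + 6*1)²)² = ((5 + 6)²)² = (11²)² = 121² = 14641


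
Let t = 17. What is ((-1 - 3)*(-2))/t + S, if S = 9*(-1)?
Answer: -145/17 ≈ -8.5294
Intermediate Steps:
S = -9
((-1 - 3)*(-2))/t + S = ((-1 - 3)*(-2))/17 - 9 = -4*(-2)*(1/17) - 9 = 8*(1/17) - 9 = 8/17 - 9 = -145/17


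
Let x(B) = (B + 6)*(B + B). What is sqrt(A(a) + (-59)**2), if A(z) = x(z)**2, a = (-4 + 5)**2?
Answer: sqrt(3677) ≈ 60.638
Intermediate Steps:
x(B) = 2*B*(6 + B) (x(B) = (6 + B)*(2*B) = 2*B*(6 + B))
a = 1 (a = 1**2 = 1)
A(z) = 4*z**2*(6 + z)**2 (A(z) = (2*z*(6 + z))**2 = 4*z**2*(6 + z)**2)
sqrt(A(a) + (-59)**2) = sqrt(4*1**2*(6 + 1)**2 + (-59)**2) = sqrt(4*1*7**2 + 3481) = sqrt(4*1*49 + 3481) = sqrt(196 + 3481) = sqrt(3677)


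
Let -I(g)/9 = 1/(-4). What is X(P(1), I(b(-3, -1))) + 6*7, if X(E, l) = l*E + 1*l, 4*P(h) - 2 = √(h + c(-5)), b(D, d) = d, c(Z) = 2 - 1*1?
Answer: 363/8 + 9*√2/16 ≈ 46.170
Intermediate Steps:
c(Z) = 1 (c(Z) = 2 - 1 = 1)
I(g) = 9/4 (I(g) = -9/(-4) = -9*(-¼) = 9/4)
P(h) = ½ + √(1 + h)/4 (P(h) = ½ + √(h + 1)/4 = ½ + √(1 + h)/4)
X(E, l) = l + E*l (X(E, l) = E*l + l = l + E*l)
X(P(1), I(b(-3, -1))) + 6*7 = 9*(1 + (½ + √(1 + 1)/4))/4 + 6*7 = 9*(1 + (½ + √2/4))/4 + 42 = 9*(3/2 + √2/4)/4 + 42 = (27/8 + 9*√2/16) + 42 = 363/8 + 9*√2/16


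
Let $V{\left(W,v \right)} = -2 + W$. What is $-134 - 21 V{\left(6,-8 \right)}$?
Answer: $-218$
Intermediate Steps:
$-134 - 21 V{\left(6,-8 \right)} = -134 - 21 \left(-2 + 6\right) = -134 - 84 = -218$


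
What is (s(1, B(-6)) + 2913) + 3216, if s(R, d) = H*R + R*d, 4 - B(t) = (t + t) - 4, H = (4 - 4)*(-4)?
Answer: 6149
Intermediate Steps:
H = 0 (H = 0*(-4) = 0)
B(t) = 8 - 2*t (B(t) = 4 - ((t + t) - 4) = 4 - (2*t - 4) = 4 - (-4 + 2*t) = 4 + (4 - 2*t) = 8 - 2*t)
s(R, d) = R*d (s(R, d) = 0*R + R*d = 0 + R*d = R*d)
(s(1, B(-6)) + 2913) + 3216 = (1*(8 - 2*(-6)) + 2913) + 3216 = (1*(8 + 12) + 2913) + 3216 = (1*20 + 2913) + 3216 = (20 + 2913) + 3216 = 2933 + 3216 = 6149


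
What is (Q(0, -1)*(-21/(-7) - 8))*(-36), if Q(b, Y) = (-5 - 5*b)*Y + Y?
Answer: 720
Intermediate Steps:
Q(b, Y) = Y + Y*(-5 - 5*b) (Q(b, Y) = Y*(-5 - 5*b) + Y = Y + Y*(-5 - 5*b))
(Q(0, -1)*(-21/(-7) - 8))*(-36) = ((-1*(-1)*(4 + 5*0))*(-21/(-7) - 8))*(-36) = ((-1*(-1)*(4 + 0))*(-21*(-⅐) - 8))*(-36) = ((-1*(-1)*4)*(3 - 8))*(-36) = (4*(-5))*(-36) = -20*(-36) = 720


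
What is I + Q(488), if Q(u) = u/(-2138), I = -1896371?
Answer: -2027220843/1069 ≈ -1.8964e+6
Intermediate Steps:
Q(u) = -u/2138 (Q(u) = u*(-1/2138) = -u/2138)
I + Q(488) = -1896371 - 1/2138*488 = -1896371 - 244/1069 = -2027220843/1069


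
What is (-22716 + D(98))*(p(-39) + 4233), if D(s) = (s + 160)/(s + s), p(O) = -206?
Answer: -8964259053/98 ≈ -9.1472e+7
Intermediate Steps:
D(s) = (160 + s)/(2*s) (D(s) = (160 + s)/((2*s)) = (160 + s)*(1/(2*s)) = (160 + s)/(2*s))
(-22716 + D(98))*(p(-39) + 4233) = (-22716 + (½)*(160 + 98)/98)*(-206 + 4233) = (-22716 + (½)*(1/98)*258)*4027 = (-22716 + 129/98)*4027 = -2226039/98*4027 = -8964259053/98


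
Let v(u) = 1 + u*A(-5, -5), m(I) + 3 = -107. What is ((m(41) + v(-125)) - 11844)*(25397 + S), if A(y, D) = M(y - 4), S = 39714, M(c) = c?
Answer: -705021908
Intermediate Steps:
m(I) = -110 (m(I) = -3 - 107 = -110)
A(y, D) = -4 + y (A(y, D) = y - 4 = -4 + y)
v(u) = 1 - 9*u (v(u) = 1 + u*(-4 - 5) = 1 + u*(-9) = 1 - 9*u)
((m(41) + v(-125)) - 11844)*(25397 + S) = ((-110 + (1 - 9*(-125))) - 11844)*(25397 + 39714) = ((-110 + (1 + 1125)) - 11844)*65111 = ((-110 + 1126) - 11844)*65111 = (1016 - 11844)*65111 = -10828*65111 = -705021908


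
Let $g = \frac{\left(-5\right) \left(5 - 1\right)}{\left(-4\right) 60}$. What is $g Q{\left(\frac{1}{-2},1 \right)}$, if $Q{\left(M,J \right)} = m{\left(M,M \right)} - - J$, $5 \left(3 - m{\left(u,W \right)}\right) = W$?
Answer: $\frac{41}{120} \approx 0.34167$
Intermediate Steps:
$m{\left(u,W \right)} = 3 - \frac{W}{5}$
$g = \frac{1}{12}$ ($g = \frac{\left(-5\right) 4}{-240} = \left(-20\right) \left(- \frac{1}{240}\right) = \frac{1}{12} \approx 0.083333$)
$Q{\left(M,J \right)} = 3 + J - \frac{M}{5}$ ($Q{\left(M,J \right)} = \left(3 - \frac{M}{5}\right) - - J = \left(3 - \frac{M}{5}\right) + J = 3 + J - \frac{M}{5}$)
$g Q{\left(\frac{1}{-2},1 \right)} = \frac{3 + 1 - \frac{1}{5 \left(-2\right)}}{12} = \frac{3 + 1 - - \frac{1}{10}}{12} = \frac{3 + 1 + \frac{1}{10}}{12} = \frac{1}{12} \cdot \frac{41}{10} = \frac{41}{120}$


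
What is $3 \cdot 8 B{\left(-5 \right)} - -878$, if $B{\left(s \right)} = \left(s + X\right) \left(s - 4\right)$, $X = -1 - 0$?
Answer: $2174$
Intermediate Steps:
$X = -1$ ($X = -1 + 0 = -1$)
$B{\left(s \right)} = \left(-1 + s\right) \left(-4 + s\right)$ ($B{\left(s \right)} = \left(s - 1\right) \left(s - 4\right) = \left(-1 + s\right) \left(-4 + s\right)$)
$3 \cdot 8 B{\left(-5 \right)} - -878 = 3 \cdot 8 \left(4 + \left(-5\right)^{2} - -25\right) - -878 = 24 \left(4 + 25 + 25\right) + 878 = 24 \cdot 54 + 878 = 1296 + 878 = 2174$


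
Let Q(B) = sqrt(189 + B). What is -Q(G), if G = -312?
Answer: -I*sqrt(123) ≈ -11.091*I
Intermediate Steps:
-Q(G) = -sqrt(189 - 312) = -sqrt(-123) = -I*sqrt(123)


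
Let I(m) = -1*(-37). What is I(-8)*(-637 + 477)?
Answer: -5920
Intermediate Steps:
I(m) = 37
I(-8)*(-637 + 477) = 37*(-637 + 477) = 37*(-160) = -5920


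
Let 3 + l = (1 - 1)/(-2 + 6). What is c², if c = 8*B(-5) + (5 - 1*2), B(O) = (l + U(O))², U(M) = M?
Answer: 265225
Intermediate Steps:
l = -3 (l = -3 + (1 - 1)/(-2 + 6) = -3 + 0/4 = -3 + 0*(¼) = -3 + 0 = -3)
B(O) = (-3 + O)²
c = 515 (c = 8*(-3 - 5)² + (5 - 1*2) = 8*(-8)² + (5 - 2) = 8*64 + 3 = 512 + 3 = 515)
c² = 515² = 265225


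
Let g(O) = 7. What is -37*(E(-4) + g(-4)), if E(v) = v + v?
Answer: 37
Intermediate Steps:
E(v) = 2*v
-37*(E(-4) + g(-4)) = -37*(2*(-4) + 7) = -37*(-8 + 7) = -37*(-1) = 37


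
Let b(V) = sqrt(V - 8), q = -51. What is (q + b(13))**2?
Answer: (51 - sqrt(5))**2 ≈ 2377.9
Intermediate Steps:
b(V) = sqrt(-8 + V)
(q + b(13))**2 = (-51 + sqrt(-8 + 13))**2 = (-51 + sqrt(5))**2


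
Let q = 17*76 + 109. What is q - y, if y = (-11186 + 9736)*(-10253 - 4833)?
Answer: -21873299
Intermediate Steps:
y = 21874700 (y = -1450*(-15086) = 21874700)
q = 1401 (q = 1292 + 109 = 1401)
q - y = 1401 - 1*21874700 = 1401 - 21874700 = -21873299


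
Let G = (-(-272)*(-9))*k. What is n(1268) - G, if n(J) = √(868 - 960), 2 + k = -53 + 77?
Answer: 53856 + 2*I*√23 ≈ 53856.0 + 9.5917*I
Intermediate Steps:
k = 22 (k = -2 + (-53 + 77) = -2 + 24 = 22)
n(J) = 2*I*√23 (n(J) = √(-92) = 2*I*√23)
G = -53856 (G = -(-272)*(-9)*22 = -34*72*22 = -2448*22 = -53856)
n(1268) - G = 2*I*√23 - 1*(-53856) = 2*I*√23 + 53856 = 53856 + 2*I*√23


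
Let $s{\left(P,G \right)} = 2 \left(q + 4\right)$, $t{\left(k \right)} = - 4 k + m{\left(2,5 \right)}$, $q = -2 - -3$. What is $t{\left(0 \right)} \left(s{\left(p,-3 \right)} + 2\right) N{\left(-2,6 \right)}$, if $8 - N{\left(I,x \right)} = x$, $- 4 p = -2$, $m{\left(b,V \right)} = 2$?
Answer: $48$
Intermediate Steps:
$q = 1$ ($q = -2 + 3 = 1$)
$p = \frac{1}{2}$ ($p = \left(- \frac{1}{4}\right) \left(-2\right) = \frac{1}{2} \approx 0.5$)
$t{\left(k \right)} = 2 - 4 k$ ($t{\left(k \right)} = - 4 k + 2 = 2 - 4 k$)
$N{\left(I,x \right)} = 8 - x$
$s{\left(P,G \right)} = 10$ ($s{\left(P,G \right)} = 2 \left(1 + 4\right) = 2 \cdot 5 = 10$)
$t{\left(0 \right)} \left(s{\left(p,-3 \right)} + 2\right) N{\left(-2,6 \right)} = \left(2 - 0\right) \left(10 + 2\right) \left(8 - 6\right) = \left(2 + 0\right) 12 \left(8 - 6\right) = 2 \cdot 12 \cdot 2 = 24 \cdot 2 = 48$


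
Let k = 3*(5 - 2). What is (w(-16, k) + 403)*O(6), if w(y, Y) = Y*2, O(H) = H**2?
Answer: 15156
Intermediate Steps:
k = 9 (k = 3*3 = 9)
w(y, Y) = 2*Y
(w(-16, k) + 403)*O(6) = (2*9 + 403)*6**2 = (18 + 403)*36 = 421*36 = 15156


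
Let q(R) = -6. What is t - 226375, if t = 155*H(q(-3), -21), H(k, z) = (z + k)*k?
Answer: -201265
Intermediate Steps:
H(k, z) = k*(k + z) (H(k, z) = (k + z)*k = k*(k + z))
t = 25110 (t = 155*(-6*(-6 - 21)) = 155*(-6*(-27)) = 155*162 = 25110)
t - 226375 = 25110 - 226375 = -201265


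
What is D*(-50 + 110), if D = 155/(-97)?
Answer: -9300/97 ≈ -95.876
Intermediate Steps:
D = -155/97 (D = 155*(-1/97) = -155/97 ≈ -1.5979)
D*(-50 + 110) = -155*(-50 + 110)/97 = -155/97*60 = -9300/97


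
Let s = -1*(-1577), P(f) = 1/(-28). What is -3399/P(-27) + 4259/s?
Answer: 150090503/1577 ≈ 95175.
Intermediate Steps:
P(f) = -1/28
s = 1577
-3399/P(-27) + 4259/s = -3399/(-1/28) + 4259/1577 = -3399*(-28) + 4259*(1/1577) = 95172 + 4259/1577 = 150090503/1577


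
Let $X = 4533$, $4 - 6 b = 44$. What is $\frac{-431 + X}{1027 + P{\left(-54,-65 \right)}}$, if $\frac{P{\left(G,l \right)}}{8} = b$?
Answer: $\frac{12306}{2921} \approx 4.2129$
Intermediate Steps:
$b = - \frac{20}{3}$ ($b = \frac{2}{3} - \frac{22}{3} = - \frac{20}{3} \approx -6.6667$)
$P{\left(G,l \right)} = - \frac{160}{3}$ ($P{\left(G,l \right)} = 8 \left(- \frac{20}{3}\right) = - \frac{160}{3}$)
$\frac{-431 + X}{1027 + P{\left(-54,-65 \right)}} = \frac{-431 + 4533}{1027 - \frac{160}{3}} = \frac{4102}{\frac{2921}{3}} = 4102 \cdot \frac{3}{2921} = \frac{12306}{2921}$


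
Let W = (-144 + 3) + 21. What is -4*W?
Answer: 480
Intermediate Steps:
W = -120 (W = -141 + 21 = -120)
-4*W = -4*(-120) = 480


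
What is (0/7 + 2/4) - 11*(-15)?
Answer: 331/2 ≈ 165.50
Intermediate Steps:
(0/7 + 2/4) - 11*(-15) = (0*(1/7) + 2*(1/4)) + 165 = (0 + 1/2) + 165 = 1/2 + 165 = 331/2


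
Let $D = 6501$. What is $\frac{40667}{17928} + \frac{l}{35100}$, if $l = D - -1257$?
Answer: $\frac{14504603}{5826600} \approx 2.4894$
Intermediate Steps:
$l = 7758$ ($l = 6501 - -1257 = 6501 + 1257 = 7758$)
$\frac{40667}{17928} + \frac{l}{35100} = \frac{40667}{17928} + \frac{7758}{35100} = 40667 \cdot \frac{1}{17928} + 7758 \cdot \frac{1}{35100} = \frac{40667}{17928} + \frac{431}{1950} = \frac{14504603}{5826600}$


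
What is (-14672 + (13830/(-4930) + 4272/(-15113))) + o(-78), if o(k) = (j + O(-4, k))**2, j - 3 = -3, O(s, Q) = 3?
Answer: -6427809026/438277 ≈ -14666.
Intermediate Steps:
j = 0 (j = 3 - 3 = 0)
o(k) = 9 (o(k) = (0 + 3)**2 = 3**2 = 9)
(-14672 + (13830/(-4930) + 4272/(-15113))) + o(-78) = (-14672 + (13830/(-4930) + 4272/(-15113))) + 9 = (-14672 + (13830*(-1/4930) + 4272*(-1/15113))) + 9 = (-14672 + (-1383/493 - 4272/15113)) + 9 = (-14672 - 1353375/438277) + 9 = -6431753519/438277 + 9 = -6427809026/438277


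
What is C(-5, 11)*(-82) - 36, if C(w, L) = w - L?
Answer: 1276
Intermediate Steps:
C(-5, 11)*(-82) - 36 = (-5 - 1*11)*(-82) - 36 = (-5 - 11)*(-82) - 36 = -16*(-82) - 36 = 1312 - 36 = 1276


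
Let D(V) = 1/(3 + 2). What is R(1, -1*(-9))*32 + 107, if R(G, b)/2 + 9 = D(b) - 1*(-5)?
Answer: -681/5 ≈ -136.20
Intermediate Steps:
D(V) = ⅕ (D(V) = 1/5 = ⅕)
R(G, b) = -38/5 (R(G, b) = -18 + 2*(⅕ - 1*(-5)) = -18 + 2*(⅕ + 5) = -18 + 2*(26/5) = -18 + 52/5 = -38/5)
R(1, -1*(-9))*32 + 107 = -38/5*32 + 107 = -1216/5 + 107 = -681/5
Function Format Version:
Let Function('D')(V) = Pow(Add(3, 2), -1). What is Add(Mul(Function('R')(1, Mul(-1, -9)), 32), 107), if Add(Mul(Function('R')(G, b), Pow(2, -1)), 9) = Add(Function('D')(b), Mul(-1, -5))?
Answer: Rational(-681, 5) ≈ -136.20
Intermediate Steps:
Function('D')(V) = Rational(1, 5) (Function('D')(V) = Pow(5, -1) = Rational(1, 5))
Function('R')(G, b) = Rational(-38, 5) (Function('R')(G, b) = Add(-18, Mul(2, Add(Rational(1, 5), Mul(-1, -5)))) = Add(-18, Mul(2, Add(Rational(1, 5), 5))) = Add(-18, Mul(2, Rational(26, 5))) = Add(-18, Rational(52, 5)) = Rational(-38, 5))
Add(Mul(Function('R')(1, Mul(-1, -9)), 32), 107) = Add(Mul(Rational(-38, 5), 32), 107) = Add(Rational(-1216, 5), 107) = Rational(-681, 5)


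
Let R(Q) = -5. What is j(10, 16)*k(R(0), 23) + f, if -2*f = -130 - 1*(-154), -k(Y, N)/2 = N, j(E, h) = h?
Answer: -748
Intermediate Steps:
k(Y, N) = -2*N
f = -12 (f = -(-130 - 1*(-154))/2 = -(-130 + 154)/2 = -½*24 = -12)
j(10, 16)*k(R(0), 23) + f = 16*(-2*23) - 12 = 16*(-46) - 12 = -736 - 12 = -748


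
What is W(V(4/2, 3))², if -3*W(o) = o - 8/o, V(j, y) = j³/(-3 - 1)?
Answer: 4/9 ≈ 0.44444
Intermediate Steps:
V(j, y) = -j³/4 (V(j, y) = j³/(-4) = j³*(-¼) = -j³/4)
W(o) = -o/3 + 8/(3*o) (W(o) = -(o - 8/o)/3 = -o/3 + 8/(3*o))
W(V(4/2, 3))² = ((8 - (-(4/2)³/4)²)/(3*((-(4/2)³/4))))² = ((8 - (-(4*(½))³/4)²)/(3*((-(4*(½))³/4))))² = ((8 - (-¼*2³)²)/(3*((-¼*2³))))² = ((8 - (-¼*8)²)/(3*((-¼*8))))² = ((⅓)*(8 - 1*(-2)²)/(-2))² = ((⅓)*(-½)*(8 - 1*4))² = ((⅓)*(-½)*(8 - 4))² = ((⅓)*(-½)*4)² = (-⅔)² = 4/9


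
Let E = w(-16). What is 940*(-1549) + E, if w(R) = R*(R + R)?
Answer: -1455548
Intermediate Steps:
w(R) = 2*R² (w(R) = R*(2*R) = 2*R²)
E = 512 (E = 2*(-16)² = 2*256 = 512)
940*(-1549) + E = 940*(-1549) + 512 = -1456060 + 512 = -1455548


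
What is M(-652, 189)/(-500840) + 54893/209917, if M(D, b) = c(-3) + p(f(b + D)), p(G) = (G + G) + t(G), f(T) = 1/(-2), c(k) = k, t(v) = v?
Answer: 54987109493/210269660560 ≈ 0.26151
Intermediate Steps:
f(T) = -½
p(G) = 3*G (p(G) = (G + G) + G = 2*G + G = 3*G)
M(D, b) = -9/2 (M(D, b) = -3 + 3*(-½) = -3 - 3/2 = -9/2)
M(-652, 189)/(-500840) + 54893/209917 = -9/2/(-500840) + 54893/209917 = -9/2*(-1/500840) + 54893*(1/209917) = 9/1001680 + 54893/209917 = 54987109493/210269660560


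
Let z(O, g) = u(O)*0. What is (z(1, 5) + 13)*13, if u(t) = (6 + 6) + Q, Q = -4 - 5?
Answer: 169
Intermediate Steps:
Q = -9
u(t) = 3 (u(t) = (6 + 6) - 9 = 12 - 9 = 3)
z(O, g) = 0 (z(O, g) = 3*0 = 0)
(z(1, 5) + 13)*13 = (0 + 13)*13 = 13*13 = 169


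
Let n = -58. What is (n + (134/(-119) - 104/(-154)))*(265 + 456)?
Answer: -7880736/187 ≈ -42143.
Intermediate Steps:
(n + (134/(-119) - 104/(-154)))*(265 + 456) = (-58 + (134/(-119) - 104/(-154)))*(265 + 456) = (-58 + (134*(-1/119) - 104*(-1/154)))*721 = (-58 + (-134/119 + 52/77))*721 = (-58 - 590/1309)*721 = -76512/1309*721 = -7880736/187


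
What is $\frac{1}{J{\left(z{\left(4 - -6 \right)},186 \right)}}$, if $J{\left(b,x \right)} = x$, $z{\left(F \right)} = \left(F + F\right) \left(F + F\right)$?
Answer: $\frac{1}{186} \approx 0.0053763$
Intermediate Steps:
$z{\left(F \right)} = 4 F^{2}$ ($z{\left(F \right)} = 2 F 2 F = 4 F^{2}$)
$\frac{1}{J{\left(z{\left(4 - -6 \right)},186 \right)}} = \frac{1}{186}$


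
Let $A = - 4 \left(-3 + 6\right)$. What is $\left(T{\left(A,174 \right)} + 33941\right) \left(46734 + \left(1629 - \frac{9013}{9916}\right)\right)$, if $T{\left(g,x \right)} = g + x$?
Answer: $\frac{244095273955}{148} \approx 1.6493 \cdot 10^{9}$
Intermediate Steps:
$A = -12$ ($A = \left(-4\right) 3 = -12$)
$\left(T{\left(A,174 \right)} + 33941\right) \left(46734 + \left(1629 - \frac{9013}{9916}\right)\right) = \left(\left(-12 + 174\right) + 33941\right) \left(46734 + \left(1629 - \frac{9013}{9916}\right)\right) = \left(162 + 33941\right) \left(46734 + \left(1629 - \frac{9013}{9916}\right)\right) = 34103 \left(46734 + \left(1629 - \frac{9013}{9916}\right)\right) = 34103 \left(46734 + \frac{16144151}{9916}\right) = 34103 \cdot \frac{479558495}{9916} = \frac{244095273955}{148}$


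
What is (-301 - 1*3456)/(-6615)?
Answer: 3757/6615 ≈ 0.56795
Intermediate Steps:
(-301 - 1*3456)/(-6615) = (-301 - 3456)*(-1/6615) = -3757*(-1/6615) = 3757/6615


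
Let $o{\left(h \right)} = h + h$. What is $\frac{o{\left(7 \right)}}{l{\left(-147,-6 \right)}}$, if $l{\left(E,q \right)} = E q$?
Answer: $\frac{1}{63} \approx 0.015873$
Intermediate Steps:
$o{\left(h \right)} = 2 h$
$\frac{o{\left(7 \right)}}{l{\left(-147,-6 \right)}} = \frac{2 \cdot 7}{\left(-147\right) \left(-6\right)} = \frac{14}{882} = 14 \cdot \frac{1}{882} = \frac{1}{63}$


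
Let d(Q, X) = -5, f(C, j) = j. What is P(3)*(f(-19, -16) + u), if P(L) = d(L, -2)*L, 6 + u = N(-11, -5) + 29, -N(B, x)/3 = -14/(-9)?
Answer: -35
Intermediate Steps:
N(B, x) = -14/3 (N(B, x) = -(-42)/(-9) = -(-42)*(-1)/9 = -3*14/9 = -14/3)
u = 55/3 (u = -6 + (-14/3 + 29) = -6 + 73/3 = 55/3 ≈ 18.333)
P(L) = -5*L
P(3)*(f(-19, -16) + u) = (-5*3)*(-16 + 55/3) = -15*7/3 = -35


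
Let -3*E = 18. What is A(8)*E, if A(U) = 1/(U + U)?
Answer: -3/8 ≈ -0.37500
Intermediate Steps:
E = -6 (E = -1/3*18 = -6)
A(U) = 1/(2*U)
A(8)*E = ((1/2)/8)*(-6) = ((1/2)*(1/8))*(-6) = (1/16)*(-6) = -3/8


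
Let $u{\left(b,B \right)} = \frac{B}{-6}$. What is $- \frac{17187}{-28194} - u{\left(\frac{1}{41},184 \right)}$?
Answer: $\frac{881803}{28194} \approx 31.276$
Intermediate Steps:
$u{\left(b,B \right)} = - \frac{B}{6}$ ($u{\left(b,B \right)} = B \left(- \frac{1}{6}\right) = - \frac{B}{6}$)
$- \frac{17187}{-28194} - u{\left(\frac{1}{41},184 \right)} = - \frac{17187}{-28194} - \left(- \frac{1}{6}\right) 184 = \left(-17187\right) \left(- \frac{1}{28194}\right) - - \frac{92}{3} = \frac{5729}{9398} + \frac{92}{3} = \frac{881803}{28194}$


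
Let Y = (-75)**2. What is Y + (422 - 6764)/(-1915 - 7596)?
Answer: 53505717/9511 ≈ 5625.7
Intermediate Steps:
Y = 5625
Y + (422 - 6764)/(-1915 - 7596) = 5625 + (422 - 6764)/(-1915 - 7596) = 5625 - 6342/(-9511) = 5625 - 6342*(-1/9511) = 5625 + 6342/9511 = 53505717/9511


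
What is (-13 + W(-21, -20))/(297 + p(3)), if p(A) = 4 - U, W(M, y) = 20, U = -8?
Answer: 7/309 ≈ 0.022654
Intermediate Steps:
p(A) = 12 (p(A) = 4 - 1*(-8) = 4 + 8 = 12)
(-13 + W(-21, -20))/(297 + p(3)) = (-13 + 20)/(297 + 12) = 7/309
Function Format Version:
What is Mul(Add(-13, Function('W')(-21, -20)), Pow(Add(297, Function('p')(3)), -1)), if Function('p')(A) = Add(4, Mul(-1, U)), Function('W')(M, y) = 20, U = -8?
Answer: Rational(7, 309) ≈ 0.022654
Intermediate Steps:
Function('p')(A) = 12 (Function('p')(A) = Add(4, Mul(-1, -8)) = Add(4, 8) = 12)
Mul(Add(-13, Function('W')(-21, -20)), Pow(Add(297, Function('p')(3)), -1)) = Mul(Add(-13, 20), Pow(Add(297, 12), -1)) = Mul(7, Pow(309, -1)) = Mul(7, Rational(1, 309)) = Rational(7, 309)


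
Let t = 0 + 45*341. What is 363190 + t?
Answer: 378535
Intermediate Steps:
t = 15345 (t = 0 + 15345 = 15345)
363190 + t = 363190 + 15345 = 378535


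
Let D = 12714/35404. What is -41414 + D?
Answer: -733104271/17702 ≈ -41414.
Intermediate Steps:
D = 6357/17702 (D = 12714*(1/35404) = 6357/17702 ≈ 0.35911)
-41414 + D = -41414 + 6357/17702 = -733104271/17702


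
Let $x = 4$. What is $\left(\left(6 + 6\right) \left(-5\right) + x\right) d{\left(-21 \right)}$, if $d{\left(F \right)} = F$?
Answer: $1176$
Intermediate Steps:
$\left(\left(6 + 6\right) \left(-5\right) + x\right) d{\left(-21 \right)} = \left(\left(6 + 6\right) \left(-5\right) + 4\right) \left(-21\right) = \left(12 \left(-5\right) + 4\right) \left(-21\right) = \left(-60 + 4\right) \left(-21\right) = \left(-56\right) \left(-21\right) = 1176$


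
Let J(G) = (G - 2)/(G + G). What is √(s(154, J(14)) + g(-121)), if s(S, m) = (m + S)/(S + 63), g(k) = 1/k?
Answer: √4007742/2387 ≈ 0.83868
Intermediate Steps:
J(G) = (-2 + G)/(2*G) (J(G) = (-2 + G)/((2*G)) = (-2 + G)*(1/(2*G)) = (-2 + G)/(2*G))
s(S, m) = (S + m)/(63 + S)
√(s(154, J(14)) + g(-121)) = √((154 + (½)*(-2 + 14)/14)/(63 + 154) + 1/(-121)) = √((154 + (½)*(1/14)*12)/217 - 1/121) = √((154 + 3/7)/217 - 1/121) = √((1/217)*(1081/7) - 1/121) = √(1081/1519 - 1/121) = √(129282/183799) = √4007742/2387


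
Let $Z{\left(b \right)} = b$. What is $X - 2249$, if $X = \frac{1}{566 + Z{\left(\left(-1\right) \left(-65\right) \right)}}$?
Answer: $- \frac{1419118}{631} \approx -2249.0$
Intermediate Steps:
$X = \frac{1}{631}$ ($X = \frac{1}{566 - -65} = \frac{1}{566 + 65} = \frac{1}{631} \approx 0.0015848$)
$X - 2249 = \frac{1}{631} - 2249 = - \frac{1419118}{631}$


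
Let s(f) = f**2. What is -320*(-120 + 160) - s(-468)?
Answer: -231824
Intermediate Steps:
-320*(-120 + 160) - s(-468) = -320*(-120 + 160) - 1*(-468)**2 = -320*40 - 1*219024 = -12800 - 219024 = -231824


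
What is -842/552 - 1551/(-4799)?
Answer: -1592303/1324524 ≈ -1.2022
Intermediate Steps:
-842/552 - 1551/(-4799) = -842*1/552 - 1551*(-1/4799) = -421/276 + 1551/4799 = -1592303/1324524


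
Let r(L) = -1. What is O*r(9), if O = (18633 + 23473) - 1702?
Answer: -40404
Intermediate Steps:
O = 40404 (O = 42106 - 1702 = 40404)
O*r(9) = 40404*(-1) = -40404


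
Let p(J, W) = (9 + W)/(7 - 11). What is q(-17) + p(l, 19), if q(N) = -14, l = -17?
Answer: -21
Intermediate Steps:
p(J, W) = -9/4 - W/4 (p(J, W) = (9 + W)/(-4) = (9 + W)*(-1/4) = -9/4 - W/4)
q(-17) + p(l, 19) = -14 + (-9/4 - 1/4*19) = -14 + (-9/4 - 19/4) = -14 - 7 = -21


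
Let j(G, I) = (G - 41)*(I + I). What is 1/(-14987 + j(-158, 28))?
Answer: -1/26131 ≈ -3.8269e-5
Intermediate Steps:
j(G, I) = 2*I*(-41 + G) (j(G, I) = (-41 + G)*(2*I) = 2*I*(-41 + G))
1/(-14987 + j(-158, 28)) = 1/(-14987 + 2*28*(-41 - 158)) = 1/(-14987 + 2*28*(-199)) = 1/(-14987 - 11144) = 1/(-26131) = -1/26131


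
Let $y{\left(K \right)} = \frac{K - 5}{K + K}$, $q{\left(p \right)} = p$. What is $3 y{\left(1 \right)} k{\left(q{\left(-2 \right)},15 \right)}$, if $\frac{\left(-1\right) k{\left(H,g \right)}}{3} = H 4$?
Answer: $-144$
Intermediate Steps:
$k{\left(H,g \right)} = - 12 H$ ($k{\left(H,g \right)} = - 3 H 4 = - 3 \cdot 4 H = - 12 H$)
$y{\left(K \right)} = \frac{-5 + K}{2 K}$
$3 y{\left(1 \right)} k{\left(q{\left(-2 \right)},15 \right)} = 3 \frac{-5 + 1}{2 \cdot 1} \left(\left(-12\right) \left(-2\right)\right) = 3 \cdot \frac{1}{2} \cdot 1 \left(-4\right) 24 = 3 \left(\left(-2\right) 24\right) = 3 \left(-48\right) = -144$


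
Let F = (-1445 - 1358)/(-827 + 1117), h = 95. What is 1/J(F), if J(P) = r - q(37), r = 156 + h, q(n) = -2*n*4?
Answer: 1/547 ≈ 0.0018282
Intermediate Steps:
q(n) = -8*n
F = -2803/290 ≈ -9.6655
r = 251 (r = 156 + 95 = 251)
J(P) = 547 (J(P) = 251 - (-8)*37 = 251 - 1*(-296) = 251 + 296 = 547)
1/J(F) = 1/547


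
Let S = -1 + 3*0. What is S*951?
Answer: -951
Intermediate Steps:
S = -1 (S = -1 + 0 = -1)
S*951 = -1*951 = -951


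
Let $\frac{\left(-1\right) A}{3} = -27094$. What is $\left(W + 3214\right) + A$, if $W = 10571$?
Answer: $95067$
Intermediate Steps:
$A = 81282$ ($A = \left(-3\right) \left(-27094\right) = 81282$)
$\left(W + 3214\right) + A = \left(10571 + 3214\right) + 81282 = 13785 + 81282 = 95067$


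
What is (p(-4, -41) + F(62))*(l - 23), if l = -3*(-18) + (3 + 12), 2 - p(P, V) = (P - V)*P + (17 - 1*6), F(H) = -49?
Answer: 4140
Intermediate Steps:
p(P, V) = -9 - P*(P - V) (p(P, V) = 2 - ((P - V)*P + (17 - 1*6)) = 2 - (P*(P - V) + (17 - 6)) = 2 - (P*(P - V) + 11) = 2 - (11 + P*(P - V)) = 2 + (-11 - P*(P - V)) = -9 - P*(P - V))
l = 69 (l = 54 + 15 = 69)
(p(-4, -41) + F(62))*(l - 23) = ((-9 - 1*(-4)² - 4*(-41)) - 49)*(69 - 23) = ((-9 - 1*16 + 164) - 49)*46 = ((-9 - 16 + 164) - 49)*46 = (139 - 49)*46 = 90*46 = 4140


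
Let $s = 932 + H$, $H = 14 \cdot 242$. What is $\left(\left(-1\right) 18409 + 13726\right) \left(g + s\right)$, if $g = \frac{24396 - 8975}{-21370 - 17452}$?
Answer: $- \frac{112188369111}{5546} \approx -2.0229 \cdot 10^{7}$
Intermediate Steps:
$H = 3388$
$g = - \frac{2203}{5546}$ ($g = \frac{15421}{-38822} = 15421 \left(- \frac{1}{38822}\right) = - \frac{2203}{5546} \approx -0.39722$)
$s = 4320$ ($s = 932 + 3388 = 4320$)
$\left(\left(-1\right) 18409 + 13726\right) \left(g + s\right) = \left(\left(-1\right) 18409 + 13726\right) \left(- \frac{2203}{5546} + 4320\right) = \left(-18409 + 13726\right) \frac{23956517}{5546} = \left(-4683\right) \frac{23956517}{5546} = - \frac{112188369111}{5546}$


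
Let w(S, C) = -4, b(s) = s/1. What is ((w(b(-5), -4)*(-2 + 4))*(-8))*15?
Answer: 960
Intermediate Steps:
b(s) = s (b(s) = s*1 = s)
((w(b(-5), -4)*(-2 + 4))*(-8))*15 = (-4*(-2 + 4)*(-8))*15 = (-4*2*(-8))*15 = -8*(-8)*15 = 64*15 = 960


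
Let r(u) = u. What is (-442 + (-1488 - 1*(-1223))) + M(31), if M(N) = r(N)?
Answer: -676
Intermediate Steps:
M(N) = N
(-442 + (-1488 - 1*(-1223))) + M(31) = (-442 + (-1488 - 1*(-1223))) + 31 = (-442 + (-1488 + 1223)) + 31 = (-442 - 265) + 31 = -707 + 31 = -676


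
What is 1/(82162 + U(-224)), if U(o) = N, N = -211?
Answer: 1/81951 ≈ 1.2202e-5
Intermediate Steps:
U(o) = -211
1/(82162 + U(-224)) = 1/(82162 - 211) = 1/81951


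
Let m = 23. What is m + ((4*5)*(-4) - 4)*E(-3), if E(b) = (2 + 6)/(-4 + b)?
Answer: 119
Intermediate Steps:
E(b) = 8/(-4 + b)
m + ((4*5)*(-4) - 4)*E(-3) = 23 + ((4*5)*(-4) - 4)*(8/(-4 - 3)) = 23 + (20*(-4) - 4)*(8/(-7)) = 23 + (-80 - 4)*(8*(-⅐)) = 23 - 84*(-8/7) = 23 + 96 = 119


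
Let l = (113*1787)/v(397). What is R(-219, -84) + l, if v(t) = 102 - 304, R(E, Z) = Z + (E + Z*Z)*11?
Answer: 14972915/202 ≈ 74123.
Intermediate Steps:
R(E, Z) = Z + 11*E + 11*Z² (R(E, Z) = Z + (E + Z²)*11 = Z + (11*E + 11*Z²) = Z + 11*E + 11*Z²)
v(t) = -202
l = -201931/202 (l = (113*1787)/(-202) = 201931*(-1/202) = -201931/202 ≈ -999.66)
R(-219, -84) + l = (-84 + 11*(-219) + 11*(-84)²) - 201931/202 = (-84 - 2409 + 11*7056) - 201931/202 = (-84 - 2409 + 77616) - 201931/202 = 75123 - 201931/202 = 14972915/202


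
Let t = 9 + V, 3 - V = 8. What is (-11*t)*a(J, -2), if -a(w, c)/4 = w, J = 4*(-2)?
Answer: -1408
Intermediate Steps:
J = -8
V = -5 (V = 3 - 1*8 = 3 - 8 = -5)
a(w, c) = -4*w
t = 4 (t = 9 - 5 = 4)
(-11*t)*a(J, -2) = (-11*4)*(-4*(-8)) = -44*32 = -1408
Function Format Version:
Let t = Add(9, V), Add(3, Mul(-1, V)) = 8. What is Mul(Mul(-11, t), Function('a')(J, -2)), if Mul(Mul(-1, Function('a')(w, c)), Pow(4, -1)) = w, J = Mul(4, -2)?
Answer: -1408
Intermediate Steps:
J = -8
V = -5 (V = Add(3, Mul(-1, 8)) = Add(3, -8) = -5)
Function('a')(w, c) = Mul(-4, w)
t = 4 (t = Add(9, -5) = 4)
Mul(Mul(-11, t), Function('a')(J, -2)) = Mul(Mul(-11, 4), Mul(-4, -8)) = Mul(-44, 32) = -1408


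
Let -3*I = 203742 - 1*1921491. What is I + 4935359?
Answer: 5507942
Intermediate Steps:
I = 572583 (I = -(203742 - 1*1921491)/3 = -(203742 - 1921491)/3 = -⅓*(-1717749) = 572583)
I + 4935359 = 572583 + 4935359 = 5507942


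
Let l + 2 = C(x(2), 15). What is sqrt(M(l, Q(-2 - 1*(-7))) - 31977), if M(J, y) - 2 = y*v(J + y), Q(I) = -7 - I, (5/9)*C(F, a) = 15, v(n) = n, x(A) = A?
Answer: I*sqrt(32131) ≈ 179.25*I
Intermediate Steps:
C(F, a) = 27 (C(F, a) = (9/5)*15 = 27)
l = 25 (l = -2 + 27 = 25)
M(J, y) = 2 + y*(J + y)
sqrt(M(l, Q(-2 - 1*(-7))) - 31977) = sqrt((2 + (-7 - (-2 - 1*(-7)))*(25 + (-7 - (-2 - 1*(-7))))) - 31977) = sqrt((2 + (-7 - (-2 + 7))*(25 + (-7 - (-2 + 7)))) - 31977) = sqrt((2 + (-7 - 1*5)*(25 + (-7 - 1*5))) - 31977) = sqrt((2 + (-7 - 5)*(25 + (-7 - 5))) - 31977) = sqrt((2 - 12*(25 - 12)) - 31977) = sqrt((2 - 12*13) - 31977) = sqrt((2 - 156) - 31977) = sqrt(-154 - 31977) = sqrt(-32131) = I*sqrt(32131)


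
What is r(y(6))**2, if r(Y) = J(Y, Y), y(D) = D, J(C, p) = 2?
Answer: 4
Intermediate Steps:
r(Y) = 2
r(y(6))**2 = 2**2 = 4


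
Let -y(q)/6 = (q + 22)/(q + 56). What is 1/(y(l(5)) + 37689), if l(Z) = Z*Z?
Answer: 27/1017509 ≈ 2.6535e-5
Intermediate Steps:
l(Z) = Z²
y(q) = -6*(22 + q)/(56 + q) (y(q) = -6*(q + 22)/(q + 56) = -6*(22 + q)/(56 + q))
1/(y(l(5)) + 37689) = 1/(6*(-22 - 1*5²)/(56 + 5²) + 37689) = 1/(6*(-22 - 1*25)/(56 + 25) + 37689) = 1/(6*(-22 - 25)/81 + 37689) = 1/(6*(1/81)*(-47) + 37689) = 1/(-94/27 + 37689) = 1/(1017509/27) = 27/1017509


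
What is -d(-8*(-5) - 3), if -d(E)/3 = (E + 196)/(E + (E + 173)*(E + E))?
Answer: 699/15577 ≈ 0.044874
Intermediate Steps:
d(E) = -3*(196 + E)/(E + 2*E*(173 + E)) (d(E) = -3*(E + 196)/(E + (E + 173)*(E + E)) = -3*(196 + E)/(E + (173 + E)*(2*E)) = -3*(196 + E)/(E + 2*E*(173 + E)))
-d(-8*(-5) - 3) = -3*(-196 - (-8*(-5) - 3))/((-8*(-5) - 3)*(347 + 2*(-8*(-5) - 3))) = -3*(-196 - (40 - 3))/((40 - 3)*(347 + 2*(40 - 3))) = -3*(-196 - 1*37)/(37*(347 + 2*37)) = -3*(-196 - 37)/(37*(347 + 74)) = -3*(-233)/(37*421) = -1*(-699/15577) = 699/15577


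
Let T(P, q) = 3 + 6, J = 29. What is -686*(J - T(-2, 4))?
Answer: -13720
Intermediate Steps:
T(P, q) = 9
-686*(J - T(-2, 4)) = -686*(29 - 1*9) = -686*(29 - 9) = -686*20 = -13720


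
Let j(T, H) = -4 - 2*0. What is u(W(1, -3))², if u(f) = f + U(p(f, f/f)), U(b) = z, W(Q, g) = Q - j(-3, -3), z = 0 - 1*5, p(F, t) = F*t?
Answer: 0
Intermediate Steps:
j(T, H) = -4 (j(T, H) = -4 + 0 = -4)
z = -5 (z = 0 - 5 = -5)
W(Q, g) = 4 + Q (W(Q, g) = Q - 1*(-4) = Q + 4 = 4 + Q)
U(b) = -5
u(f) = -5 + f (u(f) = f - 5 = -5 + f)
u(W(1, -3))² = (-5 + (4 + 1))² = (-5 + 5)² = 0² = 0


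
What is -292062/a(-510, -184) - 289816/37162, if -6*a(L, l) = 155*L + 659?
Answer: -2583547480/85681363 ≈ -30.153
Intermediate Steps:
a(L, l) = -659/6 - 155*L/6 (a(L, l) = -(155*L + 659)/6 = -(659 + 155*L)/6 = -659/6 - 155*L/6)
-292062/a(-510, -184) - 289816/37162 = -292062/(-659/6 - 155/6*(-510)) - 289816/37162 = -292062/(-659/6 + 13175) - 289816*1/37162 = -292062/78391/6 - 8524/1093 = -292062*6/78391 - 8524/1093 = -1752372/78391 - 8524/1093 = -2583547480/85681363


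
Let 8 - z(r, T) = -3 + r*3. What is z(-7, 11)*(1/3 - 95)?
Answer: -9088/3 ≈ -3029.3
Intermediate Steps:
z(r, T) = 11 - 3*r (z(r, T) = 8 - (-3 + r*3) = 8 - (-3 + 3*r) = 8 + (3 - 3*r) = 11 - 3*r)
z(-7, 11)*(1/3 - 95) = (11 - 3*(-7))*(1/3 - 95) = (11 + 21)*(⅓ - 95) = 32*(-284/3) = -9088/3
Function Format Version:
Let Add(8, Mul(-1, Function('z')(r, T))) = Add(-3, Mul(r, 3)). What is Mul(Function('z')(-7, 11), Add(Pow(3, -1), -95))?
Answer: Rational(-9088, 3) ≈ -3029.3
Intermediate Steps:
Function('z')(r, T) = Add(11, Mul(-3, r)) (Function('z')(r, T) = Add(8, Mul(-1, Add(-3, Mul(r, 3)))) = Add(8, Mul(-1, Add(-3, Mul(3, r)))) = Add(8, Add(3, Mul(-3, r))) = Add(11, Mul(-3, r)))
Mul(Function('z')(-7, 11), Add(Pow(3, -1), -95)) = Mul(Add(11, Mul(-3, -7)), Add(Pow(3, -1), -95)) = Mul(Add(11, 21), Add(Rational(1, 3), -95)) = Mul(32, Rational(-284, 3)) = Rational(-9088, 3)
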